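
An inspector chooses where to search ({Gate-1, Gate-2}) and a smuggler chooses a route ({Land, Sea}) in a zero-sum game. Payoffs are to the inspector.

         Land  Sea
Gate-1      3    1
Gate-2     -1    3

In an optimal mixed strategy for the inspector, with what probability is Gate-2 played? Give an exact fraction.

Row minima: Gate-1 → 1, Gate-2 → -1; maximin = 1.
Column maxima: Land → 3, Sea → 3; minimax = 3.
1 ≠ 3, so there is no saddle point; optimal play is mixed.
Let the inspector play Gate-1 with probability p. Expected payoff against Land: 3p + (-1)(1−p) = 4p − 1; against Sea: 1p + 3(1−p) = −2p + 3.
Setting these equal: 4p − 1 = −2p + 3 ⇒ 6p = 4 ⇒ p = 2/3, and the value is (4)·(2/3) − 1 = 5/3.
For the smuggler: with q = P(Land), equating Gate-1's and Gate-2's payoffs gives 2q + 1 = −4q + 3 ⇒ q = 1/3.

1/3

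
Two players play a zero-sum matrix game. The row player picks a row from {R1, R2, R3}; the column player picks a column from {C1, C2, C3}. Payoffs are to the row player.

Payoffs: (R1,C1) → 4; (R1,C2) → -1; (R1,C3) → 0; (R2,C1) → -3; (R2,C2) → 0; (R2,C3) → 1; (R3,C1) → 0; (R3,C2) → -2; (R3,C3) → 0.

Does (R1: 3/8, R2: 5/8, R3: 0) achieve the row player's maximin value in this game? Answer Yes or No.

Yes

Against C1 this mix gives (3/8)·4 + (5/8)·(-3) = -3/8.
Against C2 this mix gives (3/8)·(-1) + (5/8)·0 = -3/8.
Against C3 this mix gives (3/8)·0 + (5/8)·1 = 5/8.
All of the column player's active replies (C1, C2) yield -3/8, and no column does worse for the row player. The mix makes the column player indifferent and guarantees -3/8, so it is optimal.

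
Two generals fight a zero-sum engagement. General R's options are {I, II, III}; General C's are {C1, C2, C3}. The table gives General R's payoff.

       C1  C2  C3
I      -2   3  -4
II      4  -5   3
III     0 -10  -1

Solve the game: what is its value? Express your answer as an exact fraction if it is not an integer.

-11/15

Row minima: I → -4, II → -5, III → -10; maximin = -4.
Column maxima: C1 → 4, C2 → 3, C3 → 3; minimax = 3.
-4 ≠ 3, so there is no saddle point; optimal play is mixed.
III is strictly dominated by II, so General R never plays it.
C1 is strictly dominated by C3 (it gives General R strictly more in every row), so General C never plays it.
On the remaining 2×2 (I, II vs C2, C3):
Let General R play I with probability p. Expected payoff against C2: 3p + (-5)(1−p) = 8p − 5; against C3: (-4)p + 3(1−p) = −7p + 3.
Setting these equal: 8p − 5 = −7p + 3 ⇒ 15p = 8 ⇒ p = 8/15, and the value is (8)·(8/15) − 5 = -11/15.
For General C: with q = P(C2), equating I's and II's payoffs gives 7q − 4 = −8q + 3 ⇒ q = 7/15.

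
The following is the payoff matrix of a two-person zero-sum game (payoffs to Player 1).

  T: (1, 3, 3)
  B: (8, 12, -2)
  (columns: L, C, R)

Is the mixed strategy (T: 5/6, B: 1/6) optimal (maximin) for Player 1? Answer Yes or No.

Against L this mix gives (5/6)·1 + (1/6)·8 = 13/6.
Against C this mix gives (5/6)·3 + (1/6)·12 = 9/2.
Against R this mix gives (5/6)·3 + (1/6)·(-2) = 13/6.
All of Player 2's active replies (L, R) yield 13/6, and no column does worse for Player 1. The mix makes Player 2 indifferent and guarantees 13/6, so it is optimal.

Yes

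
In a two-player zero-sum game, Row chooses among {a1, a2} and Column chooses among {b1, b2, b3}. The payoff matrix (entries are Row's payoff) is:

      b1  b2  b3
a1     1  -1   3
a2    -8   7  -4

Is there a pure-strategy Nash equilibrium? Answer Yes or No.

Row minima: a1 → -1, a2 → -8; maximin = -1.
Column maxima: b1 → 1, b2 → 7, b3 → 3; minimax = 1.
-1 ≠ 1, so no pure-strategy equilibrium exists.

No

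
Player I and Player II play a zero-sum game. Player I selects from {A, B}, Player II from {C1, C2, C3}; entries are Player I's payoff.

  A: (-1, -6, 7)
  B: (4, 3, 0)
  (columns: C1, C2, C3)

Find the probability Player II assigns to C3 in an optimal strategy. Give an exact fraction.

Row minima: A → -6, B → 0; maximin = 0.
Column maxima: C1 → 4, C2 → 3, C3 → 7; minimax = 3.
0 ≠ 3, so there is no saddle point; optimal play is mixed.
C1 is strictly dominated by C2 (it gives Player I strictly more in every row), so Player II never plays it.
On the remaining 2×2 (A, B vs C2, C3):
Let Player I play A with probability p. Expected payoff against C2: (-6)p + 3(1−p) = −9p + 3; against C3: 7p + 0(1−p) = 7p.
Setting these equal: −9p + 3 = 7p ⇒ −16p = -3 ⇒ p = 3/16, and the value is (-9)·(3/16) + 3 = 21/16.
For Player II: with q = P(C2), equating A's and B's payoffs gives −13q + 7 = 3q ⇒ q = 7/16.

9/16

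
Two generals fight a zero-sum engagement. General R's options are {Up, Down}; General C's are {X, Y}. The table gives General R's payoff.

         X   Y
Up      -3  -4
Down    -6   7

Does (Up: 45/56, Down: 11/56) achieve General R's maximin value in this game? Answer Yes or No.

No

Against X this mix gives (45/56)·(-3) + (11/56)·(-6) = -201/56.
Against Y this mix gives (45/56)·(-4) + (11/56)·7 = -103/56.
General C will play X, holding General R to -201/56. Shifting weight toward the row that does better against X would raise this floor (the equalizing mix achieves -45/14 against both X and Y), so the proposed strategy is not optimal.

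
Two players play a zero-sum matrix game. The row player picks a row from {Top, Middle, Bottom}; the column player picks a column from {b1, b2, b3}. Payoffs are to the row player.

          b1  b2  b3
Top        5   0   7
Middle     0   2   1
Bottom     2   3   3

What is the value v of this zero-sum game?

Row minima: Top → 0, Middle → 0, Bottom → 2; maximin = 2.
Column maxima: b1 → 5, b2 → 3, b3 → 7; minimax = 3.
2 ≠ 3, so there is no saddle point; optimal play is mixed.
Middle is strictly dominated by Bottom, so the row player never plays it.
b3 is strictly dominated by b1 (it gives the row player strictly more in every row), so the column player never plays it.
On the remaining 2×2 (Top, Bottom vs b1, b2):
Let the row player play Top with probability p. Expected payoff against b1: 5p + 2(1−p) = 3p + 2; against b2: 0p + 3(1−p) = −3p + 3.
Setting these equal: 3p + 2 = −3p + 3 ⇒ 6p = 1 ⇒ p = 1/6, and the value is (3)·(1/6) + 2 = 5/2.
For the column player: with q = P(b1), equating Top's and Bottom's payoffs gives 5q = −q + 3 ⇒ q = 1/2.

5/2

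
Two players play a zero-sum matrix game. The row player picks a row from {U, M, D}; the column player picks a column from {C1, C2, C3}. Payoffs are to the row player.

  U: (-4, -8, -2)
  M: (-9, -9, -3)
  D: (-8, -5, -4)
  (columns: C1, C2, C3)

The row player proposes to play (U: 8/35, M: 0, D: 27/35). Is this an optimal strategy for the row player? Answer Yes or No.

No

Against C1 this mix gives (8/35)·(-4) + (27/35)·(-8) = -248/35.
Against C2 this mix gives (8/35)·(-8) + (27/35)·(-5) = -199/35.
Against C3 this mix gives (8/35)·(-2) + (27/35)·(-4) = -124/35.
The column player will play C1, holding the row player to -248/35. Shifting weight toward the row that does better against C1 would raise this floor (the equalizing mix achieves -44/7 against both C1 and C2), so the proposed strategy is not optimal.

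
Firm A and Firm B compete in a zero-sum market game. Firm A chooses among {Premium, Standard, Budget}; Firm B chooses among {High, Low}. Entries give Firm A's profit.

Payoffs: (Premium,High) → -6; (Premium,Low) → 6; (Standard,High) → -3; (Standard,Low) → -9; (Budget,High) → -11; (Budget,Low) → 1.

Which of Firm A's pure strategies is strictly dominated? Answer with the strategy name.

Premium gives a strictly higher payoff than Budget against every column: -6 > -11, 6 > 1.
So Budget is strictly dominated and Firm A never plays it.

Budget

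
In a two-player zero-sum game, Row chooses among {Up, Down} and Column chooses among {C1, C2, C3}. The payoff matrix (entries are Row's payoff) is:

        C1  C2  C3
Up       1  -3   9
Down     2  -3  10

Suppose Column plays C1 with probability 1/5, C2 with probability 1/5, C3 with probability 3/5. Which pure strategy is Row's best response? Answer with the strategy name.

Expected payoff of Up: (1/5)·1 + (1/5)·(-3) + (3/5)·9 = 5.
Expected payoff of Down: (1/5)·2 + (1/5)·(-3) + (3/5)·10 = 29/5.
The largest is 29/5, so Row's best response is Down.

Down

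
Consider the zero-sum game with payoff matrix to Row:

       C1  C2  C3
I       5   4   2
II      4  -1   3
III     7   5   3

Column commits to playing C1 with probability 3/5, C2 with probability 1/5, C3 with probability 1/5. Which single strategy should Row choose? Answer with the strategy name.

III

Expected payoff of I: (3/5)·5 + (1/5)·4 + (1/5)·2 = 21/5.
Expected payoff of II: (3/5)·4 + (1/5)·(-1) + (1/5)·3 = 14/5.
Expected payoff of III: (3/5)·7 + (1/5)·5 + (1/5)·3 = 29/5.
The largest is 29/5, so Row's best response is III.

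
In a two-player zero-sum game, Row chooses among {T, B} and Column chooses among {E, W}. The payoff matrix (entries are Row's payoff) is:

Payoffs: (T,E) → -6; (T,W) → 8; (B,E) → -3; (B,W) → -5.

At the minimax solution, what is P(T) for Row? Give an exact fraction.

1/8

Row minima: T → -6, B → -5; maximin = -5.
Column maxima: E → -3, W → 8; minimax = -3.
-5 ≠ -3, so there is no saddle point; optimal play is mixed.
Let Row play T with probability p. Expected payoff against E: (-6)p + (-3)(1−p) = −3p − 3; against W: 8p + (-5)(1−p) = 13p − 5.
Setting these equal: −3p − 3 = 13p − 5 ⇒ −16p = -2 ⇒ p = 1/8, and the value is (-3)·(1/8) − 3 = -27/8.
For Column: with q = P(E), equating T's and B's payoffs gives −14q + 8 = 2q − 5 ⇒ q = 13/16.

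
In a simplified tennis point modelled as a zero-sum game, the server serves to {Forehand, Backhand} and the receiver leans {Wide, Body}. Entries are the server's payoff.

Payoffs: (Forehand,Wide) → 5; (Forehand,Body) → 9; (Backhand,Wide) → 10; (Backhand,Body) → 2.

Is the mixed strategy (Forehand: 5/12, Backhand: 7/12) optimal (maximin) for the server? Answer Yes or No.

No

Against Wide this mix gives (5/12)·5 + (7/12)·10 = 95/12.
Against Body this mix gives (5/12)·9 + (7/12)·2 = 59/12.
The receiver will play Body, holding the server to 59/12. Shifting weight toward the row that does better against Body would raise this floor (the equalizing mix achieves 20/3 against both Body and Wide), so the proposed strategy is not optimal.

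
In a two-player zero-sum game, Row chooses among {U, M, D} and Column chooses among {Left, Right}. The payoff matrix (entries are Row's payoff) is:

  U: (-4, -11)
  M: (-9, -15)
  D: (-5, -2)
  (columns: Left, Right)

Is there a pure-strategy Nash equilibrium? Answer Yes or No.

Row minima: U → -11, M → -15, D → -5; maximin = -5.
Column maxima: Left → -4, Right → -2; minimax = -4.
-5 ≠ -4, so no pure-strategy equilibrium exists.

No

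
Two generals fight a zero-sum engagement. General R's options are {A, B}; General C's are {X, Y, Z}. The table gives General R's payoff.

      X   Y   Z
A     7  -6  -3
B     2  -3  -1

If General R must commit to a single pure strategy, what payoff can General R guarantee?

-3

Row minima: A → -6, B → -3.
The best of these is -3.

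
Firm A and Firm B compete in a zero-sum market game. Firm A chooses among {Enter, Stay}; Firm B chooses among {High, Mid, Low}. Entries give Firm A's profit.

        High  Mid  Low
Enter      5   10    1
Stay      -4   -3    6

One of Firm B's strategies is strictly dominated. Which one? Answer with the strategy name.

Mid

High holds Firm A's payoff strictly below Mid in every row: 5 < 10, -4 < -3.
So Mid is strictly dominated for Firm B.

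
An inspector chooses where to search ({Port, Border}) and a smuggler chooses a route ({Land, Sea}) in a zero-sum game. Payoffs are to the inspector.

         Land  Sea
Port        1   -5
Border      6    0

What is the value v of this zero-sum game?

0

Row minima: Port → -5, Border → 0; maximin = 0.
Column maxima: Land → 6, Sea → 0; minimax = 0.
Since maximin = minimax = 0, there is a saddle point and the value is 0.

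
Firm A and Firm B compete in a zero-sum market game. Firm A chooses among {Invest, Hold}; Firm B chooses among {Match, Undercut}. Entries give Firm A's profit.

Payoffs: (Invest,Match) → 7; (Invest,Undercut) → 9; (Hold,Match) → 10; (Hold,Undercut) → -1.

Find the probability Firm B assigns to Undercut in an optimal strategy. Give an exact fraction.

3/13

Row minima: Invest → 7, Hold → -1; maximin = 7.
Column maxima: Match → 10, Undercut → 9; minimax = 9.
7 ≠ 9, so there is no saddle point; optimal play is mixed.
Let Firm A play Invest with probability p. Expected payoff against Match: 7p + 10(1−p) = −3p + 10; against Undercut: 9p + (-1)(1−p) = 10p − 1.
Setting these equal: −3p + 10 = 10p − 1 ⇒ −13p = -11 ⇒ p = 11/13, and the value is (-3)·(11/13) + 10 = 97/13.
For Firm B: with q = P(Match), equating Invest's and Hold's payoffs gives −2q + 9 = 11q − 1 ⇒ q = 10/13.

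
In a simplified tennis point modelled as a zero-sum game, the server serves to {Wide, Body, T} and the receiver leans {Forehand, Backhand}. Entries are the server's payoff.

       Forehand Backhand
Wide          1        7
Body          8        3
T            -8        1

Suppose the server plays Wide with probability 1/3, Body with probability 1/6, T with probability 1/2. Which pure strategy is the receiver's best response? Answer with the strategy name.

Forehand

If the receiver plays Forehand, the server's expected payoff is (1/3)·1 + (1/6)·8 + (1/2)·(-8) = -7/3.
If the receiver plays Backhand, the server's expected payoff is (1/3)·7 + (1/6)·3 + (1/2)·1 = 10/3.
The receiver minimizes the server's payoff; the smallest is -7/3, so the best response is Forehand.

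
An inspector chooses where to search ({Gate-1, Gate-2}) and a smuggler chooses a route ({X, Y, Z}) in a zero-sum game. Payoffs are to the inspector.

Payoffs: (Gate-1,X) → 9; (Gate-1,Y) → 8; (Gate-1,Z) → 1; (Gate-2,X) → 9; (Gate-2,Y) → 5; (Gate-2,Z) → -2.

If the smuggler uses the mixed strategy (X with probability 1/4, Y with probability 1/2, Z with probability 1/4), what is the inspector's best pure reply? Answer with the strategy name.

Gate-1

Expected payoff of Gate-1: (1/4)·9 + (1/2)·8 + (1/4)·1 = 13/2.
Expected payoff of Gate-2: (1/4)·9 + (1/2)·5 + (1/4)·(-2) = 17/4.
The largest is 13/2, so the inspector's best response is Gate-1.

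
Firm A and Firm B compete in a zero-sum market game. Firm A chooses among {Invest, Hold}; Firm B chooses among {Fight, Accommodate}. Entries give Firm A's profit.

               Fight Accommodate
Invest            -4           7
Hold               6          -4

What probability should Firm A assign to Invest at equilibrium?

Row minima: Invest → -4, Hold → -4; maximin = -4.
Column maxima: Fight → 6, Accommodate → 7; minimax = 6.
-4 ≠ 6, so there is no saddle point; optimal play is mixed.
Let Firm A play Invest with probability p. Expected payoff against Fight: (-4)p + 6(1−p) = −10p + 6; against Accommodate: 7p + (-4)(1−p) = 11p − 4.
Setting these equal: −10p + 6 = 11p − 4 ⇒ −21p = -10 ⇒ p = 10/21, and the value is (-10)·(10/21) + 6 = 26/21.
For Firm B: with q = P(Fight), equating Invest's and Hold's payoffs gives −11q + 7 = 10q − 4 ⇒ q = 11/21.

10/21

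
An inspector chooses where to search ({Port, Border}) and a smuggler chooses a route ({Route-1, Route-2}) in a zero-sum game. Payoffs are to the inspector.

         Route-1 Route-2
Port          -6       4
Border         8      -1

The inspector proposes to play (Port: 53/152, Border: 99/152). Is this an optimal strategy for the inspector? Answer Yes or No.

Against Route-1 this mix gives (53/152)·(-6) + (99/152)·8 = 237/76.
Against Route-2 this mix gives (53/152)·4 + (99/152)·(-1) = 113/152.
The smuggler will play Route-2, holding the inspector to 113/152. Shifting weight toward the row that does better against Route-2 would raise this floor (the equalizing mix achieves 26/19 against both Route-2 and Route-1), so the proposed strategy is not optimal.

No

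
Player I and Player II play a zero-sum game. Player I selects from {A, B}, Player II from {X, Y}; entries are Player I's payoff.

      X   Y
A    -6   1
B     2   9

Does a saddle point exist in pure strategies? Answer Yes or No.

Yes

Row minima: A → -6, B → 2; maximin = 2.
Column maxima: X → 2, Y → 9; minimax = 2.
maximin = minimax = 2, so a saddle point exists.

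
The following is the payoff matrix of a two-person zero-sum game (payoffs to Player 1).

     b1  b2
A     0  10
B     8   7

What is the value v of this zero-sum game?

80/11

Row minima: A → 0, B → 7; maximin = 7.
Column maxima: b1 → 8, b2 → 10; minimax = 8.
7 ≠ 8, so there is no saddle point; optimal play is mixed.
Let Player 1 play A with probability p. Expected payoff against b1: 0p + 8(1−p) = −8p + 8; against b2: 10p + 7(1−p) = 3p + 7.
Setting these equal: −8p + 8 = 3p + 7 ⇒ −11p = -1 ⇒ p = 1/11, and the value is (-8)·(1/11) + 8 = 80/11.
For Player 2: with q = P(b1), equating A's and B's payoffs gives −10q + 10 = q + 7 ⇒ q = 3/11.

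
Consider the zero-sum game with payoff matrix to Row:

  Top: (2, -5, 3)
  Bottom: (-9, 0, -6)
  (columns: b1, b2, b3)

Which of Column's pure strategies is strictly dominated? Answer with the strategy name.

b3

b1 holds Row's payoff strictly below b3 in every row: 2 < 3, -9 < -6.
So b3 is strictly dominated for Column.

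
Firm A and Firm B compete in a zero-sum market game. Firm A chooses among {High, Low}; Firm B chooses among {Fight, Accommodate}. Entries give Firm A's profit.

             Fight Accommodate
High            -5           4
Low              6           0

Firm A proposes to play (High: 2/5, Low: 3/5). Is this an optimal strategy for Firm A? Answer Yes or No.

Yes

Against Fight this mix gives (2/5)·(-5) + (3/5)·6 = 8/5.
Against Accommodate this mix gives (2/5)·4 + (3/5)·0 = 8/5.
All of Firm B's active replies (Fight, Accommodate) yield 8/5, and no column does worse for Firm A. The mix makes Firm B indifferent and guarantees 8/5, so it is optimal.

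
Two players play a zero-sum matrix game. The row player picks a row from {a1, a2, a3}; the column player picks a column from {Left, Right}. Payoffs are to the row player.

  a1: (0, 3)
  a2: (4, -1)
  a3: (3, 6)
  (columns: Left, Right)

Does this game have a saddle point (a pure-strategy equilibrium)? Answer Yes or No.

No

Row minima: a1 → 0, a2 → -1, a3 → 3; maximin = 3.
Column maxima: Left → 4, Right → 6; minimax = 4.
3 ≠ 4, so no pure-strategy equilibrium exists.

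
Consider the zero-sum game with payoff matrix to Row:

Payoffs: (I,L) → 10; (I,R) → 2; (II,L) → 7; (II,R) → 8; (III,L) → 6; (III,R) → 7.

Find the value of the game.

22/3

Row minima: I → 2, II → 7, III → 6; maximin = 7.
Column maxima: L → 10, R → 8; minimax = 8.
7 ≠ 8, so there is no saddle point; optimal play is mixed.
III is strictly dominated by II, so Row never plays it.
On the remaining 2×2 (I, II vs L, R):
Let Row play I with probability p. Expected payoff against L: 10p + 7(1−p) = 3p + 7; against R: 2p + 8(1−p) = −6p + 8.
Setting these equal: 3p + 7 = −6p + 8 ⇒ 9p = 1 ⇒ p = 1/9, and the value is (3)·(1/9) + 7 = 22/3.
For Column: with q = P(L), equating I's and II's payoffs gives 8q + 2 = −q + 8 ⇒ q = 2/3.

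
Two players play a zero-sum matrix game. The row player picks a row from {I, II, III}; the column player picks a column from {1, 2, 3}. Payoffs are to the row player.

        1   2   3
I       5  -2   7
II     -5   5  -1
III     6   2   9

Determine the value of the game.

Row minima: I → -2, II → -5, III → 2; maximin = 2.
Column maxima: 1 → 6, 2 → 5, 3 → 9; minimax = 5.
2 ≠ 5, so there is no saddle point; optimal play is mixed.
I is strictly dominated by III, so the row player never plays it.
3 is strictly dominated by 1 (it gives the row player strictly more in every row), so the column player never plays it.
On the remaining 2×2 (II, III vs 1, 2):
Let the row player play II with probability p. Expected payoff against 1: (-5)p + 6(1−p) = −11p + 6; against 2: 5p + 2(1−p) = 3p + 2.
Setting these equal: −11p + 6 = 3p + 2 ⇒ −14p = -4 ⇒ p = 2/7, and the value is (-11)·(2/7) + 6 = 20/7.
For the column player: with q = P(1), equating II's and III's payoffs gives −10q + 5 = 4q + 2 ⇒ q = 3/14.

20/7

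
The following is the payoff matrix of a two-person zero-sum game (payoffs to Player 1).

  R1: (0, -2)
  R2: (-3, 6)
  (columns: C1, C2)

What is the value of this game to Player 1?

-6/11

Row minima: R1 → -2, R2 → -3; maximin = -2.
Column maxima: C1 → 0, C2 → 6; minimax = 0.
-2 ≠ 0, so there is no saddle point; optimal play is mixed.
Let Player 1 play R1 with probability p. Expected payoff against C1: 0p + (-3)(1−p) = 3p − 3; against C2: (-2)p + 6(1−p) = −8p + 6.
Setting these equal: 3p − 3 = −8p + 6 ⇒ 11p = 9 ⇒ p = 9/11, and the value is (3)·(9/11) − 3 = -6/11.
For Player 2: with q = P(C1), equating R1's and R2's payoffs gives 2q − 2 = −9q + 6 ⇒ q = 8/11.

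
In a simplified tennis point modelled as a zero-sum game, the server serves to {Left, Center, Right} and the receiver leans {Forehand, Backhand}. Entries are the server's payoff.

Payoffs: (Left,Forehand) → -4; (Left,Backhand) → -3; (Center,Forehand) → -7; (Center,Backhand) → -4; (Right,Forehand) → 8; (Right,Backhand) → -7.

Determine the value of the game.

-13/4

Row minima: Left → -4, Center → -7, Right → -7; maximin = -4.
Column maxima: Forehand → 8, Backhand → -3; minimax = -3.
-4 ≠ -3, so there is no saddle point; optimal play is mixed.
Center is strictly dominated by Left, so the server never plays it.
On the remaining 2×2 (Left, Right vs Forehand, Backhand):
Let the server play Left with probability p. Expected payoff against Forehand: (-4)p + 8(1−p) = −12p + 8; against Backhand: (-3)p + (-7)(1−p) = 4p − 7.
Setting these equal: −12p + 8 = 4p − 7 ⇒ −16p = -15 ⇒ p = 15/16, and the value is (-12)·(15/16) + 8 = -13/4.
For the receiver: with q = P(Forehand), equating Left's and Right's payoffs gives −q − 3 = 15q − 7 ⇒ q = 1/4.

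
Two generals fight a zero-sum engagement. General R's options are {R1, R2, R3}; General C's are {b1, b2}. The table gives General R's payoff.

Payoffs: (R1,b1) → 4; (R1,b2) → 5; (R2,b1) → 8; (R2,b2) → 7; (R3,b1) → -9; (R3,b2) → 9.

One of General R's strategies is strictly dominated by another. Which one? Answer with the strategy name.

R2 gives a strictly higher payoff than R1 against every column: 8 > 4, 7 > 5.
So R1 is strictly dominated and General R never plays it.

R1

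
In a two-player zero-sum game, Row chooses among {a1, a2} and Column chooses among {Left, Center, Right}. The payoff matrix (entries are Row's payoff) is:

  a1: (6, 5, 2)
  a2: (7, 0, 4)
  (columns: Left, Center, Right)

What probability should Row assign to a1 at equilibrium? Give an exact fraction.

Row minima: a1 → 2, a2 → 0; maximin = 2.
Column maxima: Left → 7, Center → 5, Right → 4; minimax = 4.
2 ≠ 4, so there is no saddle point; optimal play is mixed.
Left is strictly dominated by Center (it gives Row strictly more in every row), so Column never plays it.
On the remaining 2×2 (a1, a2 vs Center, Right):
Let Row play a1 with probability p. Expected payoff against Center: 5p + 0(1−p) = 5p; against Right: 2p + 4(1−p) = −2p + 4.
Setting these equal: 5p = −2p + 4 ⇒ 7p = 4 ⇒ p = 4/7, and the value is (5)·(4/7) = 20/7.
For Column: with q = P(Center), equating a1's and a2's payoffs gives 3q + 2 = −4q + 4 ⇒ q = 2/7.

4/7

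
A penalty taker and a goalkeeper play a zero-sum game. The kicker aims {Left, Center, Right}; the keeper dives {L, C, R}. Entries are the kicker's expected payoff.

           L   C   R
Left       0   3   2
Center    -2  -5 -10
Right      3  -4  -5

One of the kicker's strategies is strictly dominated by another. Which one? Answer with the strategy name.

Left gives a strictly higher payoff than Center against every column: 0 > -2, 3 > -5, 2 > -10.
So Center is strictly dominated and the kicker never plays it.

Center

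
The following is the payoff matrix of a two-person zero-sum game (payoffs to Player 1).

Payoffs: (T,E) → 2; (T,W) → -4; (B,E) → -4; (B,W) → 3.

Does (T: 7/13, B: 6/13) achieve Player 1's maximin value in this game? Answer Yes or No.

Yes

Against E this mix gives (7/13)·2 + (6/13)·(-4) = -10/13.
Against W this mix gives (7/13)·(-4) + (6/13)·3 = -10/13.
All of Player 2's active replies (E, W) yield -10/13, and no column does worse for Player 1. The mix makes Player 2 indifferent and guarantees -10/13, so it is optimal.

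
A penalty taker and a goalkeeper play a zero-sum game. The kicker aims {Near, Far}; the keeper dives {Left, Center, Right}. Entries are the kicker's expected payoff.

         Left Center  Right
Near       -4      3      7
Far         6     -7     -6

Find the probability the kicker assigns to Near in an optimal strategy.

Row minima: Near → -4, Far → -7; maximin = -4.
Column maxima: Left → 6, Center → 3, Right → 7; minimax = 3.
-4 ≠ 3, so there is no saddle point; optimal play is mixed.
Right is strictly dominated by Center (it gives the kicker strictly more in every row), so the keeper never plays it.
On the remaining 2×2 (Near, Far vs Left, Center):
Let the kicker play Near with probability p. Expected payoff against Left: (-4)p + 6(1−p) = −10p + 6; against Center: 3p + (-7)(1−p) = 10p − 7.
Setting these equal: −10p + 6 = 10p − 7 ⇒ −20p = -13 ⇒ p = 13/20, and the value is (-10)·(13/20) + 6 = -1/2.
For the keeper: with q = P(Left), equating Near's and Far's payoffs gives −7q + 3 = 13q − 7 ⇒ q = 1/2.

13/20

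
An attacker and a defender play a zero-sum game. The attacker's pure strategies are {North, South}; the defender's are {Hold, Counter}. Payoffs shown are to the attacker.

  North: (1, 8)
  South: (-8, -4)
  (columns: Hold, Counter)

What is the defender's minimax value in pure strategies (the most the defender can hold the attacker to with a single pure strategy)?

1

Column maxima: Hold → 1, Counter → 8.
The smallest of these is 1.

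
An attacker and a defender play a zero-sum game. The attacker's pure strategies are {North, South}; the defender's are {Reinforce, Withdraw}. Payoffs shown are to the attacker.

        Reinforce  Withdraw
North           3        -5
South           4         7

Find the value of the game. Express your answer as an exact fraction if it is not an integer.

4

Row minima: North → -5, South → 4; maximin = 4.
Column maxima: Reinforce → 4, Withdraw → 7; minimax = 4.
Since maximin = minimax = 4, there is a saddle point and the value is 4.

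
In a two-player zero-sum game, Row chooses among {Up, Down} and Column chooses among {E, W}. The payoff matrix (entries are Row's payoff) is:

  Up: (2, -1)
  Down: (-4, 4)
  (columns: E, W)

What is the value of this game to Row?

Row minima: Up → -1, Down → -4; maximin = -1.
Column maxima: E → 2, W → 4; minimax = 2.
-1 ≠ 2, so there is no saddle point; optimal play is mixed.
Let Row play Up with probability p. Expected payoff against E: 2p + (-4)(1−p) = 6p − 4; against W: (-1)p + 4(1−p) = −5p + 4.
Setting these equal: 6p − 4 = −5p + 4 ⇒ 11p = 8 ⇒ p = 8/11, and the value is (6)·(8/11) − 4 = 4/11.
For Column: with q = P(E), equating Up's and Down's payoffs gives 3q − 1 = −8q + 4 ⇒ q = 5/11.

4/11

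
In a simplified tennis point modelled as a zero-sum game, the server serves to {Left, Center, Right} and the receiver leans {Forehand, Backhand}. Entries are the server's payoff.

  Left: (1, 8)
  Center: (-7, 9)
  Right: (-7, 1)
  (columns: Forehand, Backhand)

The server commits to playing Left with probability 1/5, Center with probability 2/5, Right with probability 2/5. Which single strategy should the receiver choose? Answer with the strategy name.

Forehand

If the receiver plays Forehand, the server's expected payoff is (1/5)·1 + (2/5)·(-7) + (2/5)·(-7) = -27/5.
If the receiver plays Backhand, the server's expected payoff is (1/5)·8 + (2/5)·9 + (2/5)·1 = 28/5.
The receiver minimizes the server's payoff; the smallest is -27/5, so the best response is Forehand.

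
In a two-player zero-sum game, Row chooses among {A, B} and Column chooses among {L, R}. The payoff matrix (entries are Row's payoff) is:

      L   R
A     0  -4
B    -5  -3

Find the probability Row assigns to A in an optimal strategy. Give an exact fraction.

1/3

Row minima: A → -4, B → -5; maximin = -4.
Column maxima: L → 0, R → -3; minimax = -3.
-4 ≠ -3, so there is no saddle point; optimal play is mixed.
Let Row play A with probability p. Expected payoff against L: 0p + (-5)(1−p) = 5p − 5; against R: (-4)p + (-3)(1−p) = −p − 3.
Setting these equal: 5p − 5 = −p − 3 ⇒ 6p = 2 ⇒ p = 1/3, and the value is (5)·(1/3) − 5 = -10/3.
For Column: with q = P(L), equating A's and B's payoffs gives 4q − 4 = −2q − 3 ⇒ q = 1/6.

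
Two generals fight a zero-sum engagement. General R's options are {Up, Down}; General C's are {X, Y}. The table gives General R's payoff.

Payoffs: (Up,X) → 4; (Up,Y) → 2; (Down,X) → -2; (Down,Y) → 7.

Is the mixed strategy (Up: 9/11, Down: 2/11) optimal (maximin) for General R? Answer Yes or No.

Yes

Against X this mix gives (9/11)·4 + (2/11)·(-2) = 32/11.
Against Y this mix gives (9/11)·2 + (2/11)·7 = 32/11.
All of General C's active replies (X, Y) yield 32/11, and no column does worse for General R. The mix makes General C indifferent and guarantees 32/11, so it is optimal.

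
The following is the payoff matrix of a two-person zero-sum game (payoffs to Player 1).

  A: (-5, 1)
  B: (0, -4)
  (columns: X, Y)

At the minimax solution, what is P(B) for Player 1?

3/5

Row minima: A → -5, B → -4; maximin = -4.
Column maxima: X → 0, Y → 1; minimax = 0.
-4 ≠ 0, so there is no saddle point; optimal play is mixed.
Let Player 1 play A with probability p. Expected payoff against X: (-5)p + 0(1−p) = −5p; against Y: 1p + (-4)(1−p) = 5p − 4.
Setting these equal: −5p = 5p − 4 ⇒ −10p = -4 ⇒ p = 2/5, and the value is (-5)·(2/5) = -2.
For Player 2: with q = P(X), equating A's and B's payoffs gives −6q + 1 = 4q − 4 ⇒ q = 1/2.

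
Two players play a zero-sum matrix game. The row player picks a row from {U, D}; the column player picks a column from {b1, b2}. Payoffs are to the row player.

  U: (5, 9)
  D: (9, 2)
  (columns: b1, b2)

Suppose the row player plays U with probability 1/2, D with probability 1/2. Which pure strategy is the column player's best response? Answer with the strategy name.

If the column player plays b1, the row player's expected payoff is (1/2)·5 + (1/2)·9 = 7.
If the column player plays b2, the row player's expected payoff is (1/2)·9 + (1/2)·2 = 11/2.
The column player minimizes the row player's payoff; the smallest is 11/2, so the best response is b2.

b2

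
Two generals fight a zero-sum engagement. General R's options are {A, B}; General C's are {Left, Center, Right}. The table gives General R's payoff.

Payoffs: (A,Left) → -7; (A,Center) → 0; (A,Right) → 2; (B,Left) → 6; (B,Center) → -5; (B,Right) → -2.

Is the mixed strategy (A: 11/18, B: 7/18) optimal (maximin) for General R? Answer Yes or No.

Yes

Against Left this mix gives (11/18)·(-7) + (7/18)·6 = -35/18.
Against Center this mix gives (11/18)·0 + (7/18)·(-5) = -35/18.
Against Right this mix gives (11/18)·2 + (7/18)·(-2) = 4/9.
All of General C's active replies (Left, Center) yield -35/18, and no column does worse for General R. The mix makes General C indifferent and guarantees -35/18, so it is optimal.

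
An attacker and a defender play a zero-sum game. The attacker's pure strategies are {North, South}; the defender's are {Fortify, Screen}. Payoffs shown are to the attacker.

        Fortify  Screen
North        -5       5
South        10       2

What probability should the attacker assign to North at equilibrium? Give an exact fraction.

Row minima: North → -5, South → 2; maximin = 2.
Column maxima: Fortify → 10, Screen → 5; minimax = 5.
2 ≠ 5, so there is no saddle point; optimal play is mixed.
Let the attacker play North with probability p. Expected payoff against Fortify: (-5)p + 10(1−p) = −15p + 10; against Screen: 5p + 2(1−p) = 3p + 2.
Setting these equal: −15p + 10 = 3p + 2 ⇒ −18p = -8 ⇒ p = 4/9, and the value is (-15)·(4/9) + 10 = 10/3.
For the defender: with q = P(Fortify), equating North's and South's payoffs gives −10q + 5 = 8q + 2 ⇒ q = 1/6.

4/9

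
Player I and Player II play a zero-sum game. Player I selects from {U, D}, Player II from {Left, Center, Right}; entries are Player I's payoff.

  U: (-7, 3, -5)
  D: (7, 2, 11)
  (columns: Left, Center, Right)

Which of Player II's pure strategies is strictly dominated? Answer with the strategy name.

Right

Left holds Player I's payoff strictly below Right in every row: -7 < -5, 7 < 11.
So Right is strictly dominated for Player II.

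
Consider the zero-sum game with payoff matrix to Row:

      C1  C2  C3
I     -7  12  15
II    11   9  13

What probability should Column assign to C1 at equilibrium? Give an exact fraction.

1/7

Row minima: I → -7, II → 9; maximin = 9.
Column maxima: C1 → 11, C2 → 12, C3 → 15; minimax = 11.
9 ≠ 11, so there is no saddle point; optimal play is mixed.
C3 is strictly dominated by C1 (it gives Row strictly more in every row), so Column never plays it.
On the remaining 2×2 (I, II vs C1, C2):
Let Row play I with probability p. Expected payoff against C1: (-7)p + 11(1−p) = −18p + 11; against C2: 12p + 9(1−p) = 3p + 9.
Setting these equal: −18p + 11 = 3p + 9 ⇒ −21p = -2 ⇒ p = 2/21, and the value is (-18)·(2/21) + 11 = 65/7.
For Column: with q = P(C1), equating I's and II's payoffs gives −19q + 12 = 2q + 9 ⇒ q = 1/7.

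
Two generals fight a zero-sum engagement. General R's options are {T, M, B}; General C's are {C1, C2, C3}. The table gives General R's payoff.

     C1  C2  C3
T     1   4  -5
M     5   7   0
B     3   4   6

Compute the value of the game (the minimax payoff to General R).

Row minima: T → -5, M → 0, B → 3; maximin = 3.
Column maxima: C1 → 5, C2 → 7, C3 → 6; minimax = 5.
3 ≠ 5, so there is no saddle point; optimal play is mixed.
T is strictly dominated by M, so General R never plays it.
C2 is strictly dominated by C1 (it gives General R strictly more in every row), so General C never plays it.
On the remaining 2×2 (M, B vs C1, C3):
Let General R play M with probability p. Expected payoff against C1: 5p + 3(1−p) = 2p + 3; against C3: 0p + 6(1−p) = −6p + 6.
Setting these equal: 2p + 3 = −6p + 6 ⇒ 8p = 3 ⇒ p = 3/8, and the value is (2)·(3/8) + 3 = 15/4.
For General C: with q = P(C1), equating M's and B's payoffs gives 5q = −3q + 6 ⇒ q = 3/4.

15/4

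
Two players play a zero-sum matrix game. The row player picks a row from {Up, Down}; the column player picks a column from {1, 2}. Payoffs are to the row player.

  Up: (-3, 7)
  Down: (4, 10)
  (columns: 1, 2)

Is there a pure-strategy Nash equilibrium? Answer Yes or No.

Yes

Row minima: Up → -3, Down → 4; maximin = 4.
Column maxima: 1 → 4, 2 → 10; minimax = 4.
maximin = minimax = 4, so a saddle point exists.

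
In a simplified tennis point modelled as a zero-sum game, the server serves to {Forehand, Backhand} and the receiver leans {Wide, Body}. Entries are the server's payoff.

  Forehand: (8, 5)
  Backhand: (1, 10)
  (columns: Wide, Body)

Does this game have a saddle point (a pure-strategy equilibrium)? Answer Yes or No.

Row minima: Forehand → 5, Backhand → 1; maximin = 5.
Column maxima: Wide → 8, Body → 10; minimax = 8.
5 ≠ 8, so no pure-strategy equilibrium exists.

No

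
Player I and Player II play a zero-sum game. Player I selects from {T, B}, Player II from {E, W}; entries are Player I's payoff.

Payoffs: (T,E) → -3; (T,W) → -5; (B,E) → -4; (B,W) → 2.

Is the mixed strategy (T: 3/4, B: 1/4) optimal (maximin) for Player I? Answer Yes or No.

Against E this mix gives (3/4)·(-3) + (1/4)·(-4) = -13/4.
Against W this mix gives (3/4)·(-5) + (1/4)·2 = -13/4.
All of Player II's active replies (E, W) yield -13/4, and no column does worse for Player I. The mix makes Player II indifferent and guarantees -13/4, so it is optimal.

Yes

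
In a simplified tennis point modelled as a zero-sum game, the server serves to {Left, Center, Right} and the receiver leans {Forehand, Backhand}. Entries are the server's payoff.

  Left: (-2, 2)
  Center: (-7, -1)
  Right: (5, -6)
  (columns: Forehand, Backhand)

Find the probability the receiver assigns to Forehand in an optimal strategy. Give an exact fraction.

Row minima: Left → -2, Center → -7, Right → -6; maximin = -2.
Column maxima: Forehand → 5, Backhand → 2; minimax = 2.
-2 ≠ 2, so there is no saddle point; optimal play is mixed.
Center is strictly dominated by Left, so the server never plays it.
On the remaining 2×2 (Left, Right vs Forehand, Backhand):
Let the server play Left with probability p. Expected payoff against Forehand: (-2)p + 5(1−p) = −7p + 5; against Backhand: 2p + (-6)(1−p) = 8p − 6.
Setting these equal: −7p + 5 = 8p − 6 ⇒ −15p = -11 ⇒ p = 11/15, and the value is (-7)·(11/15) + 5 = -2/15.
For the receiver: with q = P(Forehand), equating Left's and Right's payoffs gives −4q + 2 = 11q − 6 ⇒ q = 8/15.

8/15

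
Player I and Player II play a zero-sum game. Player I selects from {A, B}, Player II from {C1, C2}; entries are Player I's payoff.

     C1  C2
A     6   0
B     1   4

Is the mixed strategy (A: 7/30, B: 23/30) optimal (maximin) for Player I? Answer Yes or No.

No

Against C1 this mix gives (7/30)·6 + (23/30)·1 = 13/6.
Against C2 this mix gives (7/30)·0 + (23/30)·4 = 46/15.
Player II will play C1, holding Player I to 13/6. Shifting weight toward the row that does better against C1 would raise this floor (the equalizing mix achieves 8/3 against both C1 and C2), so the proposed strategy is not optimal.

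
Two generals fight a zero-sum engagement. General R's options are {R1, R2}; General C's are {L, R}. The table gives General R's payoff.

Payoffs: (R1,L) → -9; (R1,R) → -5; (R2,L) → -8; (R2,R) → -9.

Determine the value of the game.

Row minima: R1 → -9, R2 → -9; maximin = -9.
Column maxima: L → -8, R → -5; minimax = -8.
-9 ≠ -8, so there is no saddle point; optimal play is mixed.
Let General R play R1 with probability p. Expected payoff against L: (-9)p + (-8)(1−p) = −p − 8; against R: (-5)p + (-9)(1−p) = 4p − 9.
Setting these equal: −p − 8 = 4p − 9 ⇒ −5p = -1 ⇒ p = 1/5, and the value is (-1)·(1/5) − 8 = -41/5.
For General C: with q = P(L), equating R1's and R2's payoffs gives −4q − 5 = q − 9 ⇒ q = 4/5.

-41/5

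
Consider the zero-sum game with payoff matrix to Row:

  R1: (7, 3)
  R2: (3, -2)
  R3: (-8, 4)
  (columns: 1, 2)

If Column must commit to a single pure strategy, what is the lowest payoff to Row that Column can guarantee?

4

Column maxima: 1 → 7, 2 → 4.
The smallest of these is 4.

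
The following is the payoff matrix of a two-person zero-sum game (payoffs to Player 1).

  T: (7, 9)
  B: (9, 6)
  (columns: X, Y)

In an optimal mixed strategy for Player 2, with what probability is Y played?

Row minima: T → 7, B → 6; maximin = 7.
Column maxima: X → 9, Y → 9; minimax = 9.
7 ≠ 9, so there is no saddle point; optimal play is mixed.
Let Player 1 play T with probability p. Expected payoff against X: 7p + 9(1−p) = −2p + 9; against Y: 9p + 6(1−p) = 3p + 6.
Setting these equal: −2p + 9 = 3p + 6 ⇒ −5p = -3 ⇒ p = 3/5, and the value is (-2)·(3/5) + 9 = 39/5.
For Player 2: with q = P(X), equating T's and B's payoffs gives −2q + 9 = 3q + 6 ⇒ q = 3/5.

2/5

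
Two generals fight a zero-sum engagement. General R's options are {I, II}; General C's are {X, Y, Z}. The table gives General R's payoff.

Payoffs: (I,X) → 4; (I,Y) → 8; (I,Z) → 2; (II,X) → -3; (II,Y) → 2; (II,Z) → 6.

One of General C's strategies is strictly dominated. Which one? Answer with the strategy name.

Y

X holds General R's payoff strictly below Y in every row: 4 < 8, -3 < 2.
So Y is strictly dominated for General C.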